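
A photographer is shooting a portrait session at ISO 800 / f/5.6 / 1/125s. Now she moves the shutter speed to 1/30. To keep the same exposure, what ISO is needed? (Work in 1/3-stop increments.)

ISO 200

Shutter speed: 1/125 → 1/100 → 1/80 → 1/60 → 1/50 → 1/40 → 1/30 — 2 stops slower (brighter).
Need 2 stops darker from the ISO: 800 → 640 → 500 → 400 → 320 → 250 → 200.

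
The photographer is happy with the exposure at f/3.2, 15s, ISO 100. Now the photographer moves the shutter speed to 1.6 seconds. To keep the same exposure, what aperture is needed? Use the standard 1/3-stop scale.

Shutter speed: 15 → 13 → 10 → 8 → 6 → 5 → 4 → 3.2 → 2.5 → 2 → 1.6 — 3 1/3 stops faster (darker).
Need 3 1/3 stops brighter from the aperture: f/3.2 → f/2.8 → f/2.5 → f/2.2 → f/2 → f/1.8 → f/1.6 → f/1.4 → f/1.2 → f/1.1 → f/1.0.

f/1.0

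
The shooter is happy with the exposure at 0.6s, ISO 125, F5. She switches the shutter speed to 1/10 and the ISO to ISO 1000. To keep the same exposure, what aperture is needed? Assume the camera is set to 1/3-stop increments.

Shutter speed: 0.6 → 0.5 → 0.4 → 0.3 → 1/4 → 1/5 → 1/6 → 1/8 → 1/10 — 2 2/3 stops shorter (darker).
ISO: 125 → 160 → 200 → 250 → 320 → 400 → 500 → 640 → 800 → 1000 — 3 stops raised (brighter).
Net change so far: 1/3 stop brighter. Offset with the aperture: f/5 → f/5.6.

f/5.6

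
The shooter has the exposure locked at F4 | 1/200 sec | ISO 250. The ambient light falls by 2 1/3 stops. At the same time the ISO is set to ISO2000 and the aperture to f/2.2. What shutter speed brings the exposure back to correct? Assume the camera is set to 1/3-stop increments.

1/1000s

Scene light: 2 1/3 stops darker.
ISO: 250 → 320 → 400 → 500 → 640 → 800 → 1000 → 1250 → 1600 → 2000 — 3 stops higher (brighter).
Aperture: f/4 → f/3.5 → f/3.2 → f/2.8 → f/2.5 → f/2.2 — 1 2/3 stops larger aperture (brighter).
Net so far: 2 1/3 stops brighter. Shutter speed: 1/200 → 1/250 → 1/320 → 1/400 → 1/500 → 1/640 → 1/800 → 1/1000.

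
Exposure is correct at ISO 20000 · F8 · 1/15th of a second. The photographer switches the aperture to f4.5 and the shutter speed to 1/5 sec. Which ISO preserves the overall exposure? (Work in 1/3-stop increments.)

Aperture: f/8 → f/7.1 → f/6.3 → f/5.6 → f/5 → f/4.5 — 1 2/3 stops wider (brighter).
Shutter speed: 1/15 → 1/13 → 1/10 → 1/8 → 1/6 → 1/5 — 1 2/3 stops slower (brighter).
Net change so far: 3 1/3 stops brighter. Offset with the ISO: 20000 → 16000 → 12800 → 10000 → 8000 → 6400 → 5000 → 4000 → 3200 → 2500 → 2000.

ISO 2000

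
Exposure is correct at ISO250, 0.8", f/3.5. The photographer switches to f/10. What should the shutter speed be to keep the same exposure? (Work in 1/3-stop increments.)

Aperture: f/3.5 → f/4 → f/4.5 → f/5 → f/5.6 → f/6.3 → f/7.1 → f/8 → f/9 → f/10 — 3 stops stopped down (darker).
Need 3 stops brighter from the shutter speed: 0.8 → 1 → 1.3 → 1.6 → 2 → 2.5 → 3.2 → 4 → 5 → 6.

6 s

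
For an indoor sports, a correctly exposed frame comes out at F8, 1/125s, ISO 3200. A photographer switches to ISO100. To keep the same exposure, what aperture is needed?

f/1.4

ISO: 3200 → 1600 → 800 → 400 → 200 → 100 — 5 stops lower (darker).
Need 5 stops brighter from the aperture: f/8 → f/5.6 → f/4 → f/2.8 → f/2 → f/1.4.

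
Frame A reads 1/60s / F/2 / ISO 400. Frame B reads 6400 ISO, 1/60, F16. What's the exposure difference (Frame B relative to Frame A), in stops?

2 stops darker

Aperture: f/2 → f/2.8 → f/4 → f/5.6 → f/8 → f/11 → f/16 — 6 stops narrower (darker).
Shutter speed: unchanged.
ISO: 400 → 800 → 1600 → 3200 → 6400 — 4 stops higher (brighter).
Net: −6 +4 = −2 stops.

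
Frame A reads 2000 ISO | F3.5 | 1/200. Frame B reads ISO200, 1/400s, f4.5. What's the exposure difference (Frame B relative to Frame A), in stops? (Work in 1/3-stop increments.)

5 stops darker

Aperture: f/3.5 → f/4 → f/4.5 — 2/3 stop smaller aperture (darker).
Shutter speed: 1/200 → 1/250 → 1/320 → 1/400 — 1 stop faster (darker).
ISO: 2000 → 1600 → 1250 → 1000 → 800 → 640 → 500 → 400 → 320 → 250 → 200 — 3 1/3 stops lower (darker).
Net: −2/3 −1 −3 1/3 = −5 stops.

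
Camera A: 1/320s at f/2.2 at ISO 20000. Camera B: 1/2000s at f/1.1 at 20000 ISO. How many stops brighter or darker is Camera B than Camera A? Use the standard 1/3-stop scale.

2/3 stop darker

Aperture: f/2.2 → f/2 → f/1.8 → f/1.6 → f/1.4 → f/1.2 → f/1.1 — 2 stops wider (brighter).
Shutter speed: 1/320 → 1/400 → 1/500 → 1/640 → 1/800 → 1/1000 → 1/1250 → 1/1600 → 1/2000 — 2 2/3 stops faster (darker).
ISO: unchanged.
Net: +2 −2 2/3 = −2/3 stops.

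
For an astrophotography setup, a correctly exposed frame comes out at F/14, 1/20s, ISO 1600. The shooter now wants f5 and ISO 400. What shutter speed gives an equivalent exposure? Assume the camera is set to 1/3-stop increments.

Aperture: f/14 → f/13 → f/11 → f/10 → f/9 → f/8 → f/7.1 → f/6.3 → f/5.6 → f/5 — 3 stops wider (brighter).
ISO: 1600 → 1250 → 1000 → 800 → 640 → 500 → 400 — 2 stops lower (darker).
Net change so far: 1 stop brighter. Offset with the shutter speed: 1/20 → 1/25 → 1/30 → 1/40.

1/40s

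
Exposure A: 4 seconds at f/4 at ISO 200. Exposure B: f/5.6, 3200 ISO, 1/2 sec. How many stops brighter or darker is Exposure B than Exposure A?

same exposure (0 stops)

Aperture: f/4 → f/5.6 — 1 stop narrower (darker).
Shutter speed: 4 → 2 → 1 → 1/2 — 3 stops shorter (darker).
ISO: 200 → 400 → 800 → 1600 → 3200 — 4 stops higher (brighter).
Net: −1 −3 +4 = 0 stops.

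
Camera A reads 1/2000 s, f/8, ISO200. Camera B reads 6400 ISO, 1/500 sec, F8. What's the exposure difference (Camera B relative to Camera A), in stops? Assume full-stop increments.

7 stops brighter

Aperture: unchanged.
Shutter speed: 1/2000 → 1/1000 → 1/500 — 2 stops longer (brighter).
ISO: 200 → 400 → 800 → 1600 → 3200 → 6400 — 5 stops raised (brighter).
Net: +2 +5 = +7 stops.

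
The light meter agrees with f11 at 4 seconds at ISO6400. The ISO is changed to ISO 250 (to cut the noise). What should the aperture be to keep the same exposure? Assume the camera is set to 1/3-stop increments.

ISO: 6400 → 5000 → 4000 → 3200 → 2500 → 2000 → 1600 → 1250 → 1000 → 800 → 640 → 500 → 400 → 320 → 250 — 4 2/3 stops dropped (darker).
Need 4 2/3 stops brighter from the aperture: f/11 → f/10 → f/9 → f/8 → f/7.1 → f/6.3 → f/5.6 → f/5 → f/4.5 → f/4 → f/3.5 → f/3.2 → f/2.8 → f/2.5 → f/2.2.

f/2.2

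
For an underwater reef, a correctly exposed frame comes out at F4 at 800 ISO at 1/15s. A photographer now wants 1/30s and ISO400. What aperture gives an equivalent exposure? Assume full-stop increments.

Shutter speed: 1/15 → 1/30 — 1 stop faster (darker).
ISO: 800 → 400 — 1 stop lower (darker).
Net change so far: 2 stops darker. Offset with the aperture: f/4 → f/2.8 → f/2.

f/2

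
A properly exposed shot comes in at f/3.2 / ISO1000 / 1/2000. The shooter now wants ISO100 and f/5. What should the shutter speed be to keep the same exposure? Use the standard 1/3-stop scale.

ISO: 1000 → 800 → 640 → 500 → 400 → 320 → 250 → 200 → 160 → 125 → 100 — 3 1/3 stops lower (darker).
Aperture: f/3.2 → f/3.5 → f/4 → f/4.5 → f/5 — 1 1/3 stops stopped down (darker).
Net change so far: 4 2/3 stops darker. Offset with the shutter speed: 1/2000 → 1/1600 → 1/1250 → 1/1000 → 1/800 → 1/640 → 1/500 → 1/400 → 1/320 → 1/250 → 1/200 → 1/160 → 1/125 → 1/100 → 1/80.

1/80s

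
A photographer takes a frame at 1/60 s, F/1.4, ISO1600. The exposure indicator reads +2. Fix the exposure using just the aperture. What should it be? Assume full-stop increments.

Overexposed by 2 stops → need 2 stops darker.
Aperture: f/1.4 → f/2 → f/2.8.

f/2.8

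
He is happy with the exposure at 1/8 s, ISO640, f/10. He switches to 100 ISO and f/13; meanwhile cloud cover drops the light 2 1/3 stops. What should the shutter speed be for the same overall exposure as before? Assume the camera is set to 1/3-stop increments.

6 s

Scene light: 2 1/3 stops darker.
ISO: 640 → 500 → 400 → 320 → 250 → 200 → 160 → 125 → 100 — 2 2/3 stops dropped (darker).
Aperture: f/10 → f/11 → f/13 — 2/3 stop narrower (darker).
Net so far: 5 2/3 stops darker. Shutter speed: 1/8 → 1/6 → 1/5 → 1/4 → 0.3 → 0.4 → 0.5 → 0.6 → 0.8 → 1 → 1.3 → 1.6 → 2 → 2.5 → 3.2 → 4 → 5 → 6.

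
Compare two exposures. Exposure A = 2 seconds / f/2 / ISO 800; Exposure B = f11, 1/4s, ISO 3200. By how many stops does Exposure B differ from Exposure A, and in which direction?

Aperture: f/2 → f/2.8 → f/4 → f/5.6 → f/8 → f/11 — 5 stops stopped down (darker).
Shutter speed: 2 → 1 → 1/2 → 1/4 — 3 stops shorter (darker).
ISO: 800 → 1600 → 3200 — 2 stops raised (brighter).
Net: −5 −3 +2 = −6 stops.

6 stops darker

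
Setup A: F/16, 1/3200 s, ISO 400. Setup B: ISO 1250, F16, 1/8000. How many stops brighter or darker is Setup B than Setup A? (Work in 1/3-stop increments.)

Aperture: unchanged.
Shutter speed: 1/3200 → 1/4000 → 1/5000 → 1/6400 → 1/8000 — 1 1/3 stops shorter (darker).
ISO: 400 → 500 → 640 → 800 → 1000 → 1250 — 1 2/3 stops raised (brighter).
Net: −1 1/3 +1 2/3 = +1/3 stops.

1/3 stop brighter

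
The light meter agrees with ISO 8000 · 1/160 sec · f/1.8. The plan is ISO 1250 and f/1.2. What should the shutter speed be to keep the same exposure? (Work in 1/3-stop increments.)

1/50s

ISO: 8000 → 6400 → 5000 → 4000 → 3200 → 2500 → 2000 → 1600 → 1250 — 2 2/3 stops lower (darker).
Aperture: f/1.8 → f/1.6 → f/1.4 → f/1.2 — 1 stop larger aperture (brighter).
Net change so far: 1 2/3 stops darker. Offset with the shutter speed: 1/160 → 1/125 → 1/100 → 1/80 → 1/60 → 1/50.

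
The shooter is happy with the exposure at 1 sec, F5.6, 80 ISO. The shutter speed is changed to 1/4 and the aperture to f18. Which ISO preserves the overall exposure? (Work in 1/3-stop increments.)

Shutter speed: 1 → 0.8 → 0.6 → 0.5 → 0.4 → 0.3 → 1/4 — 2 stops faster (darker).
Aperture: f/5.6 → f/6.3 → f/7.1 → f/8 → f/9 → f/10 → f/11 → f/13 → f/14 → f/16 → f/18 — 3 1/3 stops narrower (darker).
Net change so far: 5 1/3 stops darker. Offset with the ISO: 80 → 100 → 125 → 160 → 200 → 250 → 320 → 400 → 500 → 640 → 800 → 1000 → 1250 → 1600 → 2000 → 2500 → 3200.

ISO 3200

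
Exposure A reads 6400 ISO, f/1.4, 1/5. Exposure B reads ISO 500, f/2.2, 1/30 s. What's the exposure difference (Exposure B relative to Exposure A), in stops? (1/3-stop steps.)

Aperture: f/1.4 → f/1.6 → f/1.8 → f/2 → f/2.2 — 1 1/3 stops smaller aperture (darker).
Shutter speed: 1/5 → 1/6 → 1/8 → 1/10 → 1/13 → 1/15 → 1/20 → 1/25 → 1/30 — 2 2/3 stops faster (darker).
ISO: 6400 → 5000 → 4000 → 3200 → 2500 → 2000 → 1600 → 1250 → 1000 → 800 → 640 → 500 — 3 2/3 stops dropped (darker).
Net: −1 1/3 −2 2/3 −3 2/3 = −7 2/3 stops.

7 2/3 stops darker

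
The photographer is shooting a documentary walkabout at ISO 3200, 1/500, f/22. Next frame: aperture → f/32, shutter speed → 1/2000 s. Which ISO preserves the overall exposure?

Aperture: f/22 → f/32 — 1 stop stopped down (darker).
Shutter speed: 1/500 → 1/1000 → 1/2000 — 2 stops faster (darker).
Net change so far: 3 stops darker. Offset with the ISO: 3200 → 6400 → 12800 → 25600.

ISO 25600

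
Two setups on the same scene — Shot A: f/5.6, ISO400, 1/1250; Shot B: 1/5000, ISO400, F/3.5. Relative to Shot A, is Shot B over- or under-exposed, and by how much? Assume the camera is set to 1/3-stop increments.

2/3 stop darker

Aperture: f/5.6 → f/5 → f/4.5 → f/4 → f/3.5 — 1 1/3 stops opened up (brighter).
Shutter speed: 1/1250 → 1/1600 → 1/2000 → 1/2500 → 1/3200 → 1/4000 → 1/5000 — 2 stops faster (darker).
ISO: unchanged.
Net: +1 1/3 −2 = −2/3 stops.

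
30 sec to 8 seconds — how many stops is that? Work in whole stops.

30 → 15 → 8 — count the steps: 2 stops.

2 stops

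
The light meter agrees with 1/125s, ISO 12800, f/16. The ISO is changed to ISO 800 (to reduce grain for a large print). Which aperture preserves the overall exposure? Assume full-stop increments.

f/4

ISO: 12800 → 6400 → 3200 → 1600 → 800 — 4 stops dropped (darker).
Need 4 stops brighter from the aperture: f/16 → f/11 → f/8 → f/5.6 → f/4.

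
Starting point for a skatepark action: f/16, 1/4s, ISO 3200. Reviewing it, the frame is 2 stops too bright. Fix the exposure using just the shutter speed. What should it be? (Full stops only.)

Overexposed by 2 stops → need 2 stops darker.
Shutter speed: 1/4 → 1/8 → 1/15.

1/15s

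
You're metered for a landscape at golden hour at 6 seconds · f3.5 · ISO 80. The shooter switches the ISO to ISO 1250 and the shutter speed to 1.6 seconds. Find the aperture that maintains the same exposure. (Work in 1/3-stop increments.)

ISO: 80 → 100 → 125 → 160 → 200 → 250 → 320 → 400 → 500 → 640 → 800 → 1000 → 1250 — 4 stops raised (brighter).
Shutter speed: 6 → 5 → 4 → 3.2 → 2.5 → 2 → 1.6 — 2 stops shorter (darker).
Net change so far: 2 stops brighter. Offset with the aperture: f/3.5 → f/4 → f/4.5 → f/5 → f/5.6 → f/6.3 → f/7.1.

f/7.1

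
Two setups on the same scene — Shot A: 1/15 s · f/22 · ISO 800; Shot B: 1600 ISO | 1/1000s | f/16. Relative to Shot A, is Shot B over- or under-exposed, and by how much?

4 stops darker

Aperture: f/22 → f/16 — 1 stop larger aperture (brighter).
Shutter speed: 1/15 → 1/30 → 1/60 → 1/125 → 1/250 → 1/500 → 1/1000 — 6 stops shorter (darker).
ISO: 800 → 1600 — 1 stop raised (brighter).
Net: +1 −6 +1 = −4 stops.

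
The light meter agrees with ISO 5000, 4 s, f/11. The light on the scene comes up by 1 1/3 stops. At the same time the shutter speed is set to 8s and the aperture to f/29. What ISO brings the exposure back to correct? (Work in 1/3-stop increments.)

Scene light: 1 1/3 stops brighter.
Shutter speed: 4 → 5 → 6 → 8 — 1 stop longer (brighter).
Aperture: f/11 → f/13 → f/14 → f/16 → f/18 → f/20 → f/22 → f/25 → f/29 — 2 2/3 stops narrower (darker).
Net so far: 1/3 stop darker. ISO: 5000 → 6400.

ISO 6400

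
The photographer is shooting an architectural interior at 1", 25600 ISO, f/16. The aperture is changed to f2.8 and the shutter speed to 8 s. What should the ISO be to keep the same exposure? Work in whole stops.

Aperture: f/16 → f/11 → f/8 → f/5.6 → f/4 → f/2.8 — 5 stops opened up (brighter).
Shutter speed: 1 → 2 → 4 → 8 — 3 stops longer (brighter).
Net change so far: 8 stops brighter. Offset with the ISO: 25600 → 12800 → 6400 → 3200 → 1600 → 800 → 400 → 200 → 100.

ISO 100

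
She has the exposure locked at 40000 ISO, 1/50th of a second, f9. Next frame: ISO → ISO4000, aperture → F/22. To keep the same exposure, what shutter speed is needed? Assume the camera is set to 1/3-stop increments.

ISO: 40000 → 32000 → 25600 → 20000 → 16000 → 12800 → 10000 → 8000 → 6400 → 5000 → 4000 — 3 1/3 stops dropped (darker).
Aperture: f/9 → f/10 → f/11 → f/13 → f/14 → f/16 → f/18 → f/20 → f/22 — 2 2/3 stops stopped down (darker).
Net change so far: 6 stops darker. Offset with the shutter speed: 1/50 → 1/40 → 1/30 → 1/25 → 1/20 → 1/15 → 1/13 → 1/10 → 1/8 → 1/6 → 1/5 → 1/4 → 0.3 → 0.4 → 0.5 → 0.6 → 0.8 → 1 → 1.3.

1.3 s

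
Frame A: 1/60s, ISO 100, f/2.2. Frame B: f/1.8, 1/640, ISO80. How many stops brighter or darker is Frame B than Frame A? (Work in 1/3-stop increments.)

Aperture: f/2.2 → f/2 → f/1.8 — 2/3 stop larger aperture (brighter).
Shutter speed: 1/60 → 1/80 → 1/100 → 1/125 → 1/160 → 1/200 → 1/250 → 1/320 → 1/400 → 1/500 → 1/640 — 3 1/3 stops shorter (darker).
ISO: 100 → 80 — 1/3 stop dropped (darker).
Net: +2/3 −3 1/3 −1/3 = −3 stops.

3 stops darker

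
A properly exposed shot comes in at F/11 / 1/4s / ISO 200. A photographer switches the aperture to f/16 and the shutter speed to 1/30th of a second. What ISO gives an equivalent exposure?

ISO 3200

Aperture: f/11 → f/16 — 1 stop smaller aperture (darker).
Shutter speed: 1/4 → 1/8 → 1/15 → 1/30 — 3 stops faster (darker).
Net change so far: 4 stops darker. Offset with the ISO: 200 → 400 → 800 → 1600 → 3200.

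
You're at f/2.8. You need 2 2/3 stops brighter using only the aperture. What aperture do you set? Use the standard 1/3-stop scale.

f/1.1

Aperture: f/2.8 → f/2.5 → f/2.2 → f/2 → f/1.8 → f/1.6 → f/1.4 → f/1.2 → f/1.1 — 2 2/3 stops larger aperture (brighter).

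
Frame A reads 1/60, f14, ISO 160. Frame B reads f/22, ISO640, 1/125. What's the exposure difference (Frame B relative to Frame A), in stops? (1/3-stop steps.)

1/3 stop darker

Aperture: f/14 → f/16 → f/18 → f/20 → f/22 — 1 1/3 stops stopped down (darker).
Shutter speed: 1/60 → 1/80 → 1/100 → 1/125 — 1 stop faster (darker).
ISO: 160 → 200 → 250 → 320 → 400 → 500 → 640 — 2 stops higher (brighter).
Net: −1 1/3 −1 +2 = −1/3 stops.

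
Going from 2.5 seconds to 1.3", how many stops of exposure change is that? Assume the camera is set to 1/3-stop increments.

2.5 → 2 → 1.6 → 1.3 — count the steps: 3 third-stops = 1 stop.

1 stop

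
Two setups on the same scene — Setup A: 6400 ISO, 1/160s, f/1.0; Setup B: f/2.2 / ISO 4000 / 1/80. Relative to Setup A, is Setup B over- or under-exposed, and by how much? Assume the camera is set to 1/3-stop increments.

Aperture: f/1.0 → f/1.1 → f/1.2 → f/1.4 → f/1.6 → f/1.8 → f/2 → f/2.2 — 2 1/3 stops stopped down (darker).
Shutter speed: 1/160 → 1/125 → 1/100 → 1/80 — 1 stop longer (brighter).
ISO: 6400 → 5000 → 4000 — 2/3 stop dropped (darker).
Net: −2 1/3 +1 −2/3 = −2 stops.

2 stops darker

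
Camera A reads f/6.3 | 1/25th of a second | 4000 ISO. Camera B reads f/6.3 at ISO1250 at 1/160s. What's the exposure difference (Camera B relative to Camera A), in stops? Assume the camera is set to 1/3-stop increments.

Aperture: unchanged.
Shutter speed: 1/25 → 1/30 → 1/40 → 1/50 → 1/60 → 1/80 → 1/100 → 1/125 → 1/160 — 2 2/3 stops shorter (darker).
ISO: 4000 → 3200 → 2500 → 2000 → 1600 → 1250 — 1 2/3 stops lower (darker).
Net: −2 2/3 −1 2/3 = −4 1/3 stops.

4 1/3 stops darker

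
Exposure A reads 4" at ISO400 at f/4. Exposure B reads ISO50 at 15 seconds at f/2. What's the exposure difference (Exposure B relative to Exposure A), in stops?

Aperture: f/4 → f/2.8 → f/2 — 2 stops opened up (brighter).
Shutter speed: 4 → 8 → 15 — 2 stops slower (brighter).
ISO: 400 → 200 → 100 → 50 — 3 stops dropped (darker).
Net: +2 +2 −3 = +1 stop.

1 stop brighter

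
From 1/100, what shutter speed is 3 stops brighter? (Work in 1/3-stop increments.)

1/13s

Shutter speed: 1/100 → 1/80 → 1/60 → 1/50 → 1/40 → 1/30 → 1/25 → 1/20 → 1/15 → 1/13 — 3 stops slower (brighter).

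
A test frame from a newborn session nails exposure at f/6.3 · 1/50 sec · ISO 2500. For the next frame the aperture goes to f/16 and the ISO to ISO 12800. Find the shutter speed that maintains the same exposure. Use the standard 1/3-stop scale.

1/40s

Aperture: f/6.3 → f/7.1 → f/8 → f/9 → f/10 → f/11 → f/13 → f/14 → f/16 — 2 2/3 stops stopped down (darker).
ISO: 2500 → 3200 → 4000 → 5000 → 6400 → 8000 → 10000 → 12800 — 2 1/3 stops higher (brighter).
Net change so far: 1/3 stop darker. Offset with the shutter speed: 1/50 → 1/40.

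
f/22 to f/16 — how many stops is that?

1 stop

f/22 → f/16 — count the steps: 1 stop.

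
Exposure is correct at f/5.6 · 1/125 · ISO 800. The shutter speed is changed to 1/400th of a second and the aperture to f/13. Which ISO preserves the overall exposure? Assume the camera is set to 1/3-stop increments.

ISO 12800

Shutter speed: 1/125 → 1/160 → 1/200 → 1/250 → 1/320 → 1/400 — 1 2/3 stops faster (darker).
Aperture: f/5.6 → f/6.3 → f/7.1 → f/8 → f/9 → f/10 → f/11 → f/13 — 2 1/3 stops smaller aperture (darker).
Net change so far: 4 stops darker. Offset with the ISO: 800 → 1000 → 1250 → 1600 → 2000 → 2500 → 3200 → 4000 → 5000 → 6400 → 8000 → 10000 → 12800.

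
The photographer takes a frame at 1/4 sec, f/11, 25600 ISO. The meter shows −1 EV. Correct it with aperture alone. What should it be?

f/8

Underexposed by 1 stop → need 1 stop brighter.
Aperture: f/11 → f/8.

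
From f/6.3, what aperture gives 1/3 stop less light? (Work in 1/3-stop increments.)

Aperture: f/6.3 → f/7.1 — 1/3 stop narrower (darker).

f/7.1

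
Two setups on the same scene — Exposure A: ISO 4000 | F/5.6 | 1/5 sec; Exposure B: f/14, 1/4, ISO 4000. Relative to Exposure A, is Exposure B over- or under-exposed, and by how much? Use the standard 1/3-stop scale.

2 1/3 stops darker

Aperture: f/5.6 → f/6.3 → f/7.1 → f/8 → f/9 → f/10 → f/11 → f/13 → f/14 — 2 2/3 stops smaller aperture (darker).
Shutter speed: 1/5 → 1/4 — 1/3 stop longer (brighter).
ISO: unchanged.
Net: −2 2/3 +1/3 = −2 1/3 stops.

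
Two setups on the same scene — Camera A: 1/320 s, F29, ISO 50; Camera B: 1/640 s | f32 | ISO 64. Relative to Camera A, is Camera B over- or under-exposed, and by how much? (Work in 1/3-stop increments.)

1 stop darker

Aperture: f/29 → f/32 — 1/3 stop narrower (darker).
Shutter speed: 1/320 → 1/400 → 1/500 → 1/640 — 1 stop shorter (darker).
ISO: 50 → 64 — 1/3 stop higher (brighter).
Net: −1/3 −1 +1/3 = −1 stop.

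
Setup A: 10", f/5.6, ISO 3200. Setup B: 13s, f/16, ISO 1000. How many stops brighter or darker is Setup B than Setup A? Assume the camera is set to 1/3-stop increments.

Aperture: f/5.6 → f/6.3 → f/7.1 → f/8 → f/9 → f/10 → f/11 → f/13 → f/14 → f/16 — 3 stops narrower (darker).
Shutter speed: 10 → 13 — 1/3 stop longer (brighter).
ISO: 3200 → 2500 → 2000 → 1600 → 1250 → 1000 — 1 2/3 stops lower (darker).
Net: −3 +1/3 −1 2/3 = −4 1/3 stops.

4 1/3 stops darker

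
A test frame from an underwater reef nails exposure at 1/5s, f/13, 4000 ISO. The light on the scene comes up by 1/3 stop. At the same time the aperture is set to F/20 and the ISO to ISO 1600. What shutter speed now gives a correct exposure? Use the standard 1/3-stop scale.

1 s

Scene light: 1/3 stop brighter.
Aperture: f/13 → f/14 → f/16 → f/18 → f/20 — 1 1/3 stops stopped down (darker).
ISO: 4000 → 3200 → 2500 → 2000 → 1600 — 1 1/3 stops dropped (darker).
Net so far: 2 1/3 stops darker. Shutter speed: 1/5 → 1/4 → 0.3 → 0.4 → 0.5 → 0.6 → 0.8 → 1.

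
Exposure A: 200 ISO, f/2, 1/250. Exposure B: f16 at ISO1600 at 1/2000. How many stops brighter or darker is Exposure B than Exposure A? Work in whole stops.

Aperture: f/2 → f/2.8 → f/4 → f/5.6 → f/8 → f/11 → f/16 — 6 stops stopped down (darker).
Shutter speed: 1/250 → 1/500 → 1/1000 → 1/2000 — 3 stops faster (darker).
ISO: 200 → 400 → 800 → 1600 — 3 stops higher (brighter).
Net: −6 −3 +3 = −6 stops.

6 stops darker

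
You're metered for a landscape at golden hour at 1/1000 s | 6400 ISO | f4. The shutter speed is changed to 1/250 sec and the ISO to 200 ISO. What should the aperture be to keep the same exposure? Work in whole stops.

f/1.4

Shutter speed: 1/1000 → 1/500 → 1/250 — 2 stops slower (brighter).
ISO: 6400 → 3200 → 1600 → 800 → 400 → 200 — 5 stops lower (darker).
Net change so far: 3 stops darker. Offset with the aperture: f/4 → f/2.8 → f/2 → f/1.4.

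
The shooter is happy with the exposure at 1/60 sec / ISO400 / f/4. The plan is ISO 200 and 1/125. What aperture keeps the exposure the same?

ISO: 400 → 200 — 1 stop lower (darker).
Shutter speed: 1/60 → 1/125 — 1 stop shorter (darker).
Net change so far: 2 stops darker. Offset with the aperture: f/4 → f/2.8 → f/2.

f/2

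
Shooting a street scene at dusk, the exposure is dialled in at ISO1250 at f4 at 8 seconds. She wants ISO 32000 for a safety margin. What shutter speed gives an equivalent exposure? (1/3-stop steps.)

ISO: 1250 → 1600 → 2000 → 2500 → 3200 → 4000 → 5000 → 6400 → 8000 → 10000 → 12800 → 16000 → 20000 → 25600 → 32000 — 4 2/3 stops raised (brighter).
Need 4 2/3 stops darker from the shutter speed: 8 → 6 → 5 → 4 → 3.2 → 2.5 → 2 → 1.6 → 1.3 → 1 → 0.8 → 0.6 → 0.5 → 0.4 → 0.3.

0.3 s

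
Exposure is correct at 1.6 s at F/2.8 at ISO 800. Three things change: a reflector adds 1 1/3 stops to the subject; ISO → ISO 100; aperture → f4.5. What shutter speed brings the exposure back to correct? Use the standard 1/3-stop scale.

13 s

Scene light: 1 1/3 stops brighter.
ISO: 800 → 640 → 500 → 400 → 320 → 250 → 200 → 160 → 125 → 100 — 3 stops lower (darker).
Aperture: f/2.8 → f/3.2 → f/3.5 → f/4 → f/4.5 — 1 1/3 stops stopped down (darker).
Net so far: 3 stops darker. Shutter speed: 1.6 → 2 → 2.5 → 3.2 → 4 → 5 → 6 → 8 → 10 → 13.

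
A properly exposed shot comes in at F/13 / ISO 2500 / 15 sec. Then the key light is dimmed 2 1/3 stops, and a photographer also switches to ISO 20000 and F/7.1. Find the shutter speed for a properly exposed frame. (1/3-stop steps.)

Scene light: 2 1/3 stops darker.
ISO: 2500 → 3200 → 4000 → 5000 → 6400 → 8000 → 10000 → 12800 → 16000 → 20000 — 3 stops raised (brighter).
Aperture: f/13 → f/11 → f/10 → f/9 → f/8 → f/7.1 — 1 2/3 stops larger aperture (brighter).
Net so far: 2 1/3 stops brighter. Shutter speed: 15 → 13 → 10 → 8 → 6 → 5 → 4 → 3.2.

3.2 s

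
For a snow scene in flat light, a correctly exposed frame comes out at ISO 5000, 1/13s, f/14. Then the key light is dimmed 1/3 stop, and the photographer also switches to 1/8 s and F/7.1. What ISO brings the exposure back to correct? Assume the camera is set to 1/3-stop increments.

Scene light: 1/3 stop darker.
Shutter speed: 1/13 → 1/10 → 1/8 — 2/3 stop longer (brighter).
Aperture: f/14 → f/13 → f/11 → f/10 → f/9 → f/8 → f/7.1 — 2 stops larger aperture (brighter).
Net so far: 2 1/3 stops brighter. ISO: 5000 → 4000 → 3200 → 2500 → 2000 → 1600 → 1250 → 1000.

ISO 1000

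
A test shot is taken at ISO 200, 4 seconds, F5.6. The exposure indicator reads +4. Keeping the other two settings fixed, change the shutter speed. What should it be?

Overexposed by 4 stops → need 4 stops darker.
Shutter speed: 4 → 2 → 1 → 1/2 → 1/4.

1/4s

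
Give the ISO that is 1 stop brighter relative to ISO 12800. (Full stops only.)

ISO: 12800 → 25600 — 1 stop raised (brighter).

ISO 25600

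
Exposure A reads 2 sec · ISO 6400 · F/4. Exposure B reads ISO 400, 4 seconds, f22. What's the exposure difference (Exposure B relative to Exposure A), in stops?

Aperture: f/4 → f/5.6 → f/8 → f/11 → f/16 → f/22 — 5 stops smaller aperture (darker).
Shutter speed: 2 → 4 — 1 stop slower (brighter).
ISO: 6400 → 3200 → 1600 → 800 → 400 — 4 stops lower (darker).
Net: −5 +1 −4 = −8 stops.

8 stops darker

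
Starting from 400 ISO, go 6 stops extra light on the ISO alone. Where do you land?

ISO: 400 → 800 → 1600 → 3200 → 6400 → 12800 → 25600 — 6 stops higher (brighter).

ISO 25600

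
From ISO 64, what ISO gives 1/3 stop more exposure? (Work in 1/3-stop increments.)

ISO 80

ISO: 64 → 80 — 1/3 stop raised (brighter).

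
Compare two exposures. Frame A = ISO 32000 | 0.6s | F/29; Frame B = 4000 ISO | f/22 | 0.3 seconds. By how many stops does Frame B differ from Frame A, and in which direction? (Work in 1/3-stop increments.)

Aperture: f/29 → f/25 → f/22 — 2/3 stop larger aperture (brighter).
Shutter speed: 0.6 → 0.5 → 0.4 → 0.3 — 1 stop shorter (darker).
ISO: 32000 → 25600 → 20000 → 16000 → 12800 → 10000 → 8000 → 6400 → 5000 → 4000 — 3 stops dropped (darker).
Net: +2/3 −1 −3 = −3 1/3 stops.

3 1/3 stops darker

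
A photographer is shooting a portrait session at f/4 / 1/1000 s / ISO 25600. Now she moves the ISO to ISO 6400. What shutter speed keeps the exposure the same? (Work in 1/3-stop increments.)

ISO: 25600 → 20000 → 16000 → 12800 → 10000 → 8000 → 6400 — 2 stops dropped (darker).
Need 2 stops brighter from the shutter speed: 1/1000 → 1/800 → 1/640 → 1/500 → 1/400 → 1/320 → 1/250.

1/250s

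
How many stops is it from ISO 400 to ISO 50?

3 stops

400 → 200 → 100 → 50 — count the steps: 3 stops.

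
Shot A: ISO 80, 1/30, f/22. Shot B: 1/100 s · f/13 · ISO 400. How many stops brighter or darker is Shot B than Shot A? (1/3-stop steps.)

Aperture: f/22 → f/20 → f/18 → f/16 → f/14 → f/13 — 1 2/3 stops opened up (brighter).
Shutter speed: 1/30 → 1/40 → 1/50 → 1/60 → 1/80 → 1/100 — 1 2/3 stops shorter (darker).
ISO: 80 → 100 → 125 → 160 → 200 → 250 → 320 → 400 — 2 1/3 stops raised (brighter).
Net: +1 2/3 −1 2/3 +2 1/3 = +2 1/3 stops.

2 1/3 stops brighter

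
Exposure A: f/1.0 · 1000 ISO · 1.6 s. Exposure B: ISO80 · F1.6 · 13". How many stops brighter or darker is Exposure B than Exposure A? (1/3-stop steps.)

Aperture: f/1.0 → f/1.1 → f/1.2 → f/1.4 → f/1.6 — 1 1/3 stops smaller aperture (darker).
Shutter speed: 1.6 → 2 → 2.5 → 3.2 → 4 → 5 → 6 → 8 → 10 → 13 — 3 stops slower (brighter).
ISO: 1000 → 800 → 640 → 500 → 400 → 320 → 250 → 200 → 160 → 125 → 100 → 80 — 3 2/3 stops lower (darker).
Net: −1 1/3 +3 −3 2/3 = −2 stops.

2 stops darker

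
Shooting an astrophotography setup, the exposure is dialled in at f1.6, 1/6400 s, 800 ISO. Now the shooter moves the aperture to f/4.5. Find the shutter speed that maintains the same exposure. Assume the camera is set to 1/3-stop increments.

Aperture: f/1.6 → f/1.8 → f/2 → f/2.2 → f/2.5 → f/2.8 → f/3.2 → f/3.5 → f/4 → f/4.5 — 3 stops stopped down (darker).
Need 3 stops brighter from the shutter speed: 1/6400 → 1/5000 → 1/4000 → 1/3200 → 1/2500 → 1/2000 → 1/1600 → 1/1250 → 1/1000 → 1/800.

1/800s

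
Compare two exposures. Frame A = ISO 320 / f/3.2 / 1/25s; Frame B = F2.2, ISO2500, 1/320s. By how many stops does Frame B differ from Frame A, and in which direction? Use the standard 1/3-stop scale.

1/3 stop brighter

Aperture: f/3.2 → f/2.8 → f/2.5 → f/2.2 — 1 stop larger aperture (brighter).
Shutter speed: 1/25 → 1/30 → 1/40 → 1/50 → 1/60 → 1/80 → 1/100 → 1/125 → 1/160 → 1/200 → 1/250 → 1/320 — 3 2/3 stops faster (darker).
ISO: 320 → 400 → 500 → 640 → 800 → 1000 → 1250 → 1600 → 2000 → 2500 — 3 stops higher (brighter).
Net: +1 −3 2/3 +3 = +1/3 stops.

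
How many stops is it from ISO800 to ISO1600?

1 stop

800 → 1600 — count the steps: 1 stop.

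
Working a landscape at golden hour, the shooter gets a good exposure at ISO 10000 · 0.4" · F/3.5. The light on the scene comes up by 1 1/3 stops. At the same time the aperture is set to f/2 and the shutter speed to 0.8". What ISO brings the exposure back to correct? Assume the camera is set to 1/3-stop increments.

Scene light: 1 1/3 stops brighter.
Aperture: f/3.5 → f/3.2 → f/2.8 → f/2.5 → f/2.2 → f/2 — 1 2/3 stops wider (brighter).
Shutter speed: 0.4 → 0.5 → 0.6 → 0.8 — 1 stop slower (brighter).
Net so far: 4 stops brighter. ISO: 10000 → 8000 → 6400 → 5000 → 4000 → 3200 → 2500 → 2000 → 1600 → 1250 → 1000 → 800 → 640.

ISO 640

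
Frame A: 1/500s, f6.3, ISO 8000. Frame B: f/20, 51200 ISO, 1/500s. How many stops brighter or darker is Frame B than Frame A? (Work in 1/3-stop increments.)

Aperture: f/6.3 → f/7.1 → f/8 → f/9 → f/10 → f/11 → f/13 → f/14 → f/16 → f/18 → f/20 — 3 1/3 stops smaller aperture (darker).
Shutter speed: unchanged.
ISO: 8000 → 10000 → 12800 → 16000 → 20000 → 25600 → 32000 → 40000 → 51200 — 2 2/3 stops raised (brighter).
Net: −3 1/3 +2 2/3 = −2/3 stops.

2/3 stop darker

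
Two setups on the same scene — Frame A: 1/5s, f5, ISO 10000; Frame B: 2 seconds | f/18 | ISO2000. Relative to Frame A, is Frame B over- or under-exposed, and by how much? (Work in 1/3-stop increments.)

2 2/3 stops darker

Aperture: f/5 → f/5.6 → f/6.3 → f/7.1 → f/8 → f/9 → f/10 → f/11 → f/13 → f/14 → f/16 → f/18 — 3 2/3 stops narrower (darker).
Shutter speed: 1/5 → 1/4 → 0.3 → 0.4 → 0.5 → 0.6 → 0.8 → 1 → 1.3 → 1.6 → 2 — 3 1/3 stops slower (brighter).
ISO: 10000 → 8000 → 6400 → 5000 → 4000 → 3200 → 2500 → 2000 — 2 1/3 stops lower (darker).
Net: −3 2/3 +3 1/3 −2 1/3 = −2 2/3 stops.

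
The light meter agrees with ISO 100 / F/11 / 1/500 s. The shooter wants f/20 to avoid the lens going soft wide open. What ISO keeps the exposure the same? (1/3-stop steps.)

ISO 320

Aperture: f/11 → f/13 → f/14 → f/16 → f/18 → f/20 — 1 2/3 stops smaller aperture (darker).
Need 1 2/3 stops brighter from the ISO: 100 → 125 → 160 → 200 → 250 → 320.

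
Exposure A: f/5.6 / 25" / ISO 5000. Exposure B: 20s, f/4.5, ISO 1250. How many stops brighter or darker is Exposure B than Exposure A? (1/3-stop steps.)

Aperture: f/5.6 → f/5 → f/4.5 — 2/3 stop larger aperture (brighter).
Shutter speed: 25 → 20 — 1/3 stop faster (darker).
ISO: 5000 → 4000 → 3200 → 2500 → 2000 → 1600 → 1250 — 2 stops dropped (darker).
Net: +2/3 −1/3 −2 = −1 2/3 stops.

1 2/3 stops darker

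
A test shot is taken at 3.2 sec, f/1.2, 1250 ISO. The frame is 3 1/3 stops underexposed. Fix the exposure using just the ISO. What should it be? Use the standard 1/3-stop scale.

Underexposed by 3 1/3 stops → need 3 1/3 stops brighter.
ISO: 1250 → 1600 → 2000 → 2500 → 3200 → 4000 → 5000 → 6400 → 8000 → 10000 → 12800.

ISO 12800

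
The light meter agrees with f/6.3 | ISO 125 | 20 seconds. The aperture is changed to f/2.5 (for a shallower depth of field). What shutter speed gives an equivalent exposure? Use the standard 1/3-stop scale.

3.2 s

Aperture: f/6.3 → f/5.6 → f/5 → f/4.5 → f/4 → f/3.5 → f/3.2 → f/2.8 → f/2.5 — 2 2/3 stops wider (brighter).
Need 2 2/3 stops darker from the shutter speed: 20 → 15 → 13 → 10 → 8 → 6 → 5 → 4 → 3.2.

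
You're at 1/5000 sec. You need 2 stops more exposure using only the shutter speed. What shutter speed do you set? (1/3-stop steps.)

1/1250s

Shutter speed: 1/5000 → 1/4000 → 1/3200 → 1/2500 → 1/2000 → 1/1600 → 1/1250 — 2 stops slower (brighter).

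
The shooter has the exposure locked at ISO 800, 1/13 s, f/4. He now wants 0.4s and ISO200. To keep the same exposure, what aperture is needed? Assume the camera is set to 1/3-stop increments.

f/4.5

Shutter speed: 1/13 → 1/10 → 1/8 → 1/6 → 1/5 → 1/4 → 0.3 → 0.4 — 2 1/3 stops slower (brighter).
ISO: 800 → 640 → 500 → 400 → 320 → 250 → 200 — 2 stops dropped (darker).
Net change so far: 1/3 stop brighter. Offset with the aperture: f/4 → f/4.5.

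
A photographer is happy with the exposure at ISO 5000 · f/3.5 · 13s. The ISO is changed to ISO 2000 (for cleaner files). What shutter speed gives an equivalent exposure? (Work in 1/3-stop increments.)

ISO: 5000 → 4000 → 3200 → 2500 → 2000 — 1 1/3 stops lower (darker).
Need 1 1/3 stops brighter from the shutter speed: 13 → 15 → 20 → 25 → 30.

30 s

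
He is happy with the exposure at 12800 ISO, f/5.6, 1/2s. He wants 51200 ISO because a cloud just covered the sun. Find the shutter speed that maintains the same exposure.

ISO: 12800 → 25600 → 51200 — 2 stops higher (brighter).
Need 2 stops darker from the shutter speed: 1/2 → 1/4 → 1/8.

1/8s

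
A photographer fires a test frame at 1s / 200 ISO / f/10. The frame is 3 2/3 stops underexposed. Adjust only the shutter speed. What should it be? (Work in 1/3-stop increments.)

Underexposed by 3 2/3 stops → need 3 2/3 stops brighter.
Shutter speed: 1 → 1.3 → 1.6 → 2 → 2.5 → 3.2 → 4 → 5 → 6 → 8 → 10 → 13.

13 s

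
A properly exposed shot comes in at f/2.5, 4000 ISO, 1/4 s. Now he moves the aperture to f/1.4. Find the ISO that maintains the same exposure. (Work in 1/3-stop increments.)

ISO 1250

Aperture: f/2.5 → f/2.2 → f/2 → f/1.8 → f/1.6 → f/1.4 — 1 2/3 stops larger aperture (brighter).
Need 1 2/3 stops darker from the ISO: 4000 → 3200 → 2500 → 2000 → 1600 → 1250.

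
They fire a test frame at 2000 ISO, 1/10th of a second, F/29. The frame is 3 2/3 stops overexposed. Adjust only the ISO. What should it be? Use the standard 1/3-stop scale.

ISO 160

Overexposed by 3 2/3 stops → need 3 2/3 stops darker.
ISO: 2000 → 1600 → 1250 → 1000 → 800 → 640 → 500 → 400 → 320 → 250 → 200 → 160.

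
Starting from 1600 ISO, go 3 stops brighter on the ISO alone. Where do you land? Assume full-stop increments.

ISO: 1600 → 3200 → 6400 → 12800 — 3 stops raised (brighter).

ISO 12800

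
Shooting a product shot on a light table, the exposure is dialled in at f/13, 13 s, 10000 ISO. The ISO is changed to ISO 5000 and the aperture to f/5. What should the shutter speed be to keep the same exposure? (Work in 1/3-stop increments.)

ISO: 10000 → 8000 → 6400 → 5000 — 1 stop dropped (darker).
Aperture: f/13 → f/11 → f/10 → f/9 → f/8 → f/7.1 → f/6.3 → f/5.6 → f/5 — 2 2/3 stops opened up (brighter).
Net change so far: 1 2/3 stops brighter. Offset with the shutter speed: 13 → 10 → 8 → 6 → 5 → 4.

4 s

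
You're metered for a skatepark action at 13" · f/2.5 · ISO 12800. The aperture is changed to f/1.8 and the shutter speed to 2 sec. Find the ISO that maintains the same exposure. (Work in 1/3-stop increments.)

Aperture: f/2.5 → f/2.2 → f/2 → f/1.8 — 1 stop wider (brighter).
Shutter speed: 13 → 10 → 8 → 6 → 5 → 4 → 3.2 → 2.5 → 2 — 2 2/3 stops faster (darker).
Net change so far: 1 2/3 stops darker. Offset with the ISO: 12800 → 16000 → 20000 → 25600 → 32000 → 40000.

ISO 40000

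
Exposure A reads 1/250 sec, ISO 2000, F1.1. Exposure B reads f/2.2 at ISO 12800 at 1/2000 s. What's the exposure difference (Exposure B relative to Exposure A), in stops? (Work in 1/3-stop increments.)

Aperture: f/1.1 → f/1.2 → f/1.4 → f/1.6 → f/1.8 → f/2 → f/2.2 — 2 stops smaller aperture (darker).
Shutter speed: 1/250 → 1/320 → 1/400 → 1/500 → 1/640 → 1/800 → 1/1000 → 1/1250 → 1/1600 → 1/2000 — 3 stops faster (darker).
ISO: 2000 → 2500 → 3200 → 4000 → 5000 → 6400 → 8000 → 10000 → 12800 — 2 2/3 stops raised (brighter).
Net: −2 −3 +2 2/3 = −2 1/3 stops.

2 1/3 stops darker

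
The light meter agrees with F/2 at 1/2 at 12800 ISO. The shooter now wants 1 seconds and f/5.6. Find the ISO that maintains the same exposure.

Shutter speed: 1/2 → 1 — 1 stop longer (brighter).
Aperture: f/2 → f/2.8 → f/4 → f/5.6 — 3 stops narrower (darker).
Net change so far: 2 stops darker. Offset with the ISO: 12800 → 25600 → 51200.

ISO 51200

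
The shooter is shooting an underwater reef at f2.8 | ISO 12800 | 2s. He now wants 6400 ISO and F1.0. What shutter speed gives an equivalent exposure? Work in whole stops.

1/2s

ISO: 12800 → 6400 — 1 stop dropped (darker).
Aperture: f/2.8 → f/2 → f/1.4 → f/1.0 — 3 stops larger aperture (brighter).
Net change so far: 2 stops brighter. Offset with the shutter speed: 2 → 1 → 1/2.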